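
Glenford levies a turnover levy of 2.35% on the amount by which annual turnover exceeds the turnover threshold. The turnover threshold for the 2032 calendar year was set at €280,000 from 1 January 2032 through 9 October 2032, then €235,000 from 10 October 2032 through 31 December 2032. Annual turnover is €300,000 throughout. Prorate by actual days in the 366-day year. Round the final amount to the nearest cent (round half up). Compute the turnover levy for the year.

1 January – 9 October 2032: 283 days, exemption €280,000 → (€300,000 − €280,000) × 2.35% × 283/366 = €363.4153
10 October – 31 December 2032: 83 days, exemption €235,000 → (€300,000 − €235,000) × 2.35% × 83/366 = €346.4003
Total = €709.8156

€709.82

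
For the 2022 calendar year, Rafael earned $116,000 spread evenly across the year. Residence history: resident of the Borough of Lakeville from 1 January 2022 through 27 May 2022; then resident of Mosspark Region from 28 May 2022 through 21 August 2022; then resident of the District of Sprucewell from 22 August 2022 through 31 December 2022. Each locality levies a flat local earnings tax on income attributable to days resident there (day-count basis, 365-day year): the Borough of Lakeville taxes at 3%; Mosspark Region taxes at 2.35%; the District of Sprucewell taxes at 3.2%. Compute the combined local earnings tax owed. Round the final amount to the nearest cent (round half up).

$3,386.25

The Borough of Lakeville, 1 January – 27 May 2022: 147 days → $116,000 × 3% × 147/365 = $1,401.5342
Mosspark Region, 28 May – 21 August 2022: 86 days → $116,000 × 2.35% × 86/365 = $642.2904
The District of Sprucewell, 22 August – 31 December 2022: 132 days → $116,000 × 3.2% × 132/365 = $1,342.4219
Total = $3,386.2466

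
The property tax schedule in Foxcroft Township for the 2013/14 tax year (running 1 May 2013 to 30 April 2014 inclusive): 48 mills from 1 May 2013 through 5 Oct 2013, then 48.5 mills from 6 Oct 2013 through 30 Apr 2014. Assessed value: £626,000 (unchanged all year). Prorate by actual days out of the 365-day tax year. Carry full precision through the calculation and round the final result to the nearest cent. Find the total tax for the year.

1 May – 5 Oct 2013: 158 days at 48 mills → £626,000 × 4.8% × 158/365 = £13,007.0795
6 Oct 2013 – 30 Apr 2014: 207 days at 48.5 mills → £626,000 × 4.85% × 207/365 = £17,218.4301
Total = £30,225.5096

£30,225.51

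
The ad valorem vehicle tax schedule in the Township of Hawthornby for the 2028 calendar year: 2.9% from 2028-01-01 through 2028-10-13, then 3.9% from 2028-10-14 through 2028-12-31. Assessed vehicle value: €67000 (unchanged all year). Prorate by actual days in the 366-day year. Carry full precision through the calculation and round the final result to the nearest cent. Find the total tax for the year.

2028-01-01 to 2028-10-13: 287 days at 2.9% → €67000 × 2.9% × 287/366 = €1523.6093
2028-10-14 to 2028-12-31: 79 days at 3.9% → €67000 × 3.9% × 79/366 = €564.0082
Total = €2087.6175

€2087.62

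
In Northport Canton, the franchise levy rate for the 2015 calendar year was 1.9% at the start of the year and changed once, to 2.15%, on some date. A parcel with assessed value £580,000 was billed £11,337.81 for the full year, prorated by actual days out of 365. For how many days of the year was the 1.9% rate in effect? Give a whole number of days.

Let d = days at the first rate; then 365 − d days at the second rate.
£580,000 × [1.9%·d + 2.15%·(365−d)] / 365 = £11,337.81
Solving gives d = 285, so the new rate took effect on October 13, 2015.

285 days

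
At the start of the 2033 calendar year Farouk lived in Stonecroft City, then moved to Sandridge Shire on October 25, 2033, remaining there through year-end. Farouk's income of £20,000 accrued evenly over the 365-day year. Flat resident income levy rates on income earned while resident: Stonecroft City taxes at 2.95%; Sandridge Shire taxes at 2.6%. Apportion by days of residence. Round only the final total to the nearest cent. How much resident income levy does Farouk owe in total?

£576.96

Stonecroft City, January 1 – October 24, 2033: 297 days → £20,000 × 2.95% × 297/365 = £480.0822
Sandridge Shire, October 25 – December 31, 2033: 68 days → £20,000 × 2.6% × 68/365 = £96.8767
Total = £576.9589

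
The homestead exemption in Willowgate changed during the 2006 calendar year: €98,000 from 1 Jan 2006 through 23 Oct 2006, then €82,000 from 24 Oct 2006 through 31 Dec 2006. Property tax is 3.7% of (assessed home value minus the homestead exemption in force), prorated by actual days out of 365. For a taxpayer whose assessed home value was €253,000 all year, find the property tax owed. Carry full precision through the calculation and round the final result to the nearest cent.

1 Jan – 23 Oct 2006: 296 days, exemption €98,000 → (€253,000 − €98,000) × 3.7% × 296/365 = €4,650.8493
24 Oct – 31 Dec 2006: 69 days, exemption €82,000 → (€253,000 − €82,000) × 3.7% × 69/365 = €1,196.0630
Total = €5,846.9123

€5,846.91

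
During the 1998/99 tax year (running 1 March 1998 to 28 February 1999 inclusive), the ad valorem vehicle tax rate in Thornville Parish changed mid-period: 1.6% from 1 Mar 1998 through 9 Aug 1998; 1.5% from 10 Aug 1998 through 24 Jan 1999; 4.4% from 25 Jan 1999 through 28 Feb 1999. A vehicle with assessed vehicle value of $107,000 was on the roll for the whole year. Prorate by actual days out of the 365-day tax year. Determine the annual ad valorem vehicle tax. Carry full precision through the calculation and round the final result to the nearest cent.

$1,950.04

1 Mar – 9 Aug 1998: 162 days at 1.6% → $107,000 × 1.6% × 162/365 = $759.8466
10 Aug 1998 – 24 Jan 1999: 168 days at 1.5% → $107,000 × 1.5% × 168/365 = $738.7397
25 Jan – 28 Feb 1999: 35 days at 4.4% → $107,000 × 4.4% × 35/365 = $451.4521
Total = $1,950.0384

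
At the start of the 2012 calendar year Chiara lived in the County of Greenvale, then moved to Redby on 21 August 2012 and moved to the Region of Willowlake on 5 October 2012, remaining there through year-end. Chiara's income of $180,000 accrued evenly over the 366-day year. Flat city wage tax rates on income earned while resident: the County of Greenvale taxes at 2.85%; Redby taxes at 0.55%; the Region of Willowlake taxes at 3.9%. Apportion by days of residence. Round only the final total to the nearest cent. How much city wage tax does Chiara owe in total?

The County of Greenvale, 1 January – 20 August 2012: 233 days → $180,000 × 2.85% × 233/366 = $3,265.8197
Redby, 21 August – 4 October 2012: 45 days → $180,000 × 0.55% × 45/366 = $121.7213
The Region of Willowlake, 5 October – 31 December 2012: 88 days → $180,000 × 3.9% × 88/366 = $1,687.8689
Total = $5,075.4098

$5,075.41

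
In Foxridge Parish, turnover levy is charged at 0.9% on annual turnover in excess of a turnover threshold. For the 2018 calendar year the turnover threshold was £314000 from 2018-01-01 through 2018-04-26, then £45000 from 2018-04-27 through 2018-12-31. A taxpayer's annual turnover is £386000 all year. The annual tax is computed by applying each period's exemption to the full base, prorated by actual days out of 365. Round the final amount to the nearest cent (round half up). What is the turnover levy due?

£2299.59

2018-01-01 to 2018-04-26: 116 days, exemption £314000 → (£386000 − £314000) × 0.9% × 116/365 = £205.9397
2018-04-27 to 2018-12-31: 249 days, exemption £45000 → (£386000 − £45000) × 0.9% × 249/365 = £2093.6466
Total = £2299.5863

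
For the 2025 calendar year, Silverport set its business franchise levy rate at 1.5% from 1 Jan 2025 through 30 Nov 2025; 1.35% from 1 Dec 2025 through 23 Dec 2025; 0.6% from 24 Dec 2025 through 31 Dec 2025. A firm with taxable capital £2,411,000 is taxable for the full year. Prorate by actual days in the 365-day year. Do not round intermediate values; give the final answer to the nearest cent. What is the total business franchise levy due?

£35,461.52

1 Jan – 30 Nov 2025: 334 days at 1.5% → £2,411,000 × 1.5% × 334/365 = £33,093.4521
1 Dec – 23 Dec 2025: 23 days at 1.35% → £2,411,000 × 1.35% × 23/365 = £2,051.0014
24 Dec – 31 Dec 2025: 8 days at 0.6% → £2,411,000 × 0.6% × 8/365 = £317.0630
Total = £35,461.5164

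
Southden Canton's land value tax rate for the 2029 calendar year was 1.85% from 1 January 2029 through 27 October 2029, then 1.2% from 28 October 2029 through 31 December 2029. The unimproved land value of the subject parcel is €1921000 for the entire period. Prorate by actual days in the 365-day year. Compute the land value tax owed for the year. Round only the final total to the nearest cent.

1 January – 27 October 2029: 300 days at 1.85% → €1921000 × 1.85% × 300/365 = €29209.7260
28 October – 31 December 2029: 65 days at 1.2% → €1921000 × 1.2% × 65/365 = €4105.1507
Total = €33314.8767

€33314.88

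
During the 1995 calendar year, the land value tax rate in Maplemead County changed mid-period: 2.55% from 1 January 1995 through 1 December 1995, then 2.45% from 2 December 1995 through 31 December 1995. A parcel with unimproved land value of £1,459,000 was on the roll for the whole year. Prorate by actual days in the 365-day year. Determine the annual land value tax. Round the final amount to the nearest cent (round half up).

£37,084.58

1 January – 1 December 1995: 335 days at 2.55% → £1,459,000 × 2.55% × 335/365 = £34,146.5959
2 December – 31 December 1995: 30 days at 2.45% → £1,459,000 × 2.45% × 30/365 = £2,937.9863
Total = £37,084.5822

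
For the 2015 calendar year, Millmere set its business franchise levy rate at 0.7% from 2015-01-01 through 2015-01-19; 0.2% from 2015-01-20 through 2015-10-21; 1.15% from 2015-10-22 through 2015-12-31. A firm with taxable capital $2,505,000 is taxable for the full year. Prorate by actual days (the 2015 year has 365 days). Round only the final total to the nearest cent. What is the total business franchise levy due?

2015-01-01 to 2015-01-19: 19 days at 0.7% → $2,505,000 × 0.7% × 19/365 = $912.7808
2015-01-20 to 2015-10-21: 275 days at 0.2% → $2,505,000 × 0.2% × 275/365 = $3,774.6575
2015-10-22 to 2015-12-31: 71 days at 1.15% → $2,505,000 × 1.15% × 71/365 = $5,603.6507
Total = $10,291.0890

$10,291.09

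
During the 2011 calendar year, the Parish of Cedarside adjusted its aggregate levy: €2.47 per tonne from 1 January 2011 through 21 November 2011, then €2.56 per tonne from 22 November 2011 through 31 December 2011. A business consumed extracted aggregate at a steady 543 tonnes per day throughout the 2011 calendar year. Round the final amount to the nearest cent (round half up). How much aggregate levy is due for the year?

1 January – 21 November 2011: 325 days × 543 tonnes/day = 176,475 tonnes at €2.47/tonne → €435,893.25
22 November – 31 December 2011: 40 days × 543 tonnes/day = 21,720 tonnes at €2.56/tonne → €55,603.20

€491,496.45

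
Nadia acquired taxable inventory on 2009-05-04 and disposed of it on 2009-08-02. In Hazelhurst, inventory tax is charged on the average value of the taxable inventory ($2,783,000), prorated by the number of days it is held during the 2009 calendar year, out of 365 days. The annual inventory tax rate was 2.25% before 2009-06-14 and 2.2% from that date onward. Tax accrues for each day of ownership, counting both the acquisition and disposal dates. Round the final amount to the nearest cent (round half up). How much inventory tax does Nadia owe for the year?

2009-05-04 to 2009-06-13: 41 days at 2.25% → $2,783,000 × 2.25% × 41/365 = $7,033.7466
2009-06-14 to 2009-08-02: 50 days at 2.2% → $2,783,000 × 2.2% × 50/365 = $8,387.1233
Total = $15,420.8699

$15,420.87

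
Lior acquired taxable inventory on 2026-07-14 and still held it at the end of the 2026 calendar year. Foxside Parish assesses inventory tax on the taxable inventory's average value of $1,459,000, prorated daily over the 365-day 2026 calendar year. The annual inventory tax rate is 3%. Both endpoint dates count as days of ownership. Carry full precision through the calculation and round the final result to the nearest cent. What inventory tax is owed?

Days held (2026-07-14 to 2026-12-31): 171 out of 365
Tax = $1,459,000 × 3% × 171/365 = $20,505.9452

$20,505.95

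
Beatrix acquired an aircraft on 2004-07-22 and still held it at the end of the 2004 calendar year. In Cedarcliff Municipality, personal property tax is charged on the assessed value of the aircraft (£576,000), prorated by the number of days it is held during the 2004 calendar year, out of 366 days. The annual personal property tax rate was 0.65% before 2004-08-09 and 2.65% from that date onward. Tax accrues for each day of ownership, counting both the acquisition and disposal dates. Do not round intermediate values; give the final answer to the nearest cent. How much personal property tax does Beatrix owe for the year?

£6,231.34

2004-07-22 to 2004-08-08: 18 days at 0.65% → £576,000 × 0.65% × 18/366 = £184.1311
2004-08-09 to 2004-12-31: 145 days at 2.65% → £576,000 × 2.65% × 145/366 = £6,047.2131
Total = £6,231.3443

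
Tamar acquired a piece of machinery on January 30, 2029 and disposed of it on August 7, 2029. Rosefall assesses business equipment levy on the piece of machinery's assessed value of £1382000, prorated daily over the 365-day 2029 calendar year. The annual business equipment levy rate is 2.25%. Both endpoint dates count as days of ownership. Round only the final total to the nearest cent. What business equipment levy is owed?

£16186.44

Days held (January 30 – August 7, 2029): 190 out of 365
Tax = £1382000 × 2.25% × 190/365 = £16186.4384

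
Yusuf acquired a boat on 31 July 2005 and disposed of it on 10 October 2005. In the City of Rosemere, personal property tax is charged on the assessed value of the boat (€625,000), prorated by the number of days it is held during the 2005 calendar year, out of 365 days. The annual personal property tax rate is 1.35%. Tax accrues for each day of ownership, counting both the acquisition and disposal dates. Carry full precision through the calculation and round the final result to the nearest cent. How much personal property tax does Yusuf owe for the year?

Days held (31 July – 10 October 2005): 72 out of 365
Tax = €625,000 × 1.35% × 72/365 = €1,664.3836

€1,664.38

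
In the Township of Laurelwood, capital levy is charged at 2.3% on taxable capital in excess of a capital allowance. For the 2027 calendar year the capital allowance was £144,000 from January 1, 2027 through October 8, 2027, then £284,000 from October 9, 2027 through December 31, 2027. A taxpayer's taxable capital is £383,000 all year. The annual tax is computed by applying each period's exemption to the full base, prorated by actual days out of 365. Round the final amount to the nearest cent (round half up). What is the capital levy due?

£4,755.96

January 1 – October 8, 2027: 281 days, exemption £144,000 → (£383,000 − £144,000) × 2.3% × 281/365 = £4,231.9370
October 9 – December 31, 2027: 84 days, exemption £284,000 → (£383,000 − £284,000) × 2.3% × 84/365 = £524.0219
Total = £4,755.9589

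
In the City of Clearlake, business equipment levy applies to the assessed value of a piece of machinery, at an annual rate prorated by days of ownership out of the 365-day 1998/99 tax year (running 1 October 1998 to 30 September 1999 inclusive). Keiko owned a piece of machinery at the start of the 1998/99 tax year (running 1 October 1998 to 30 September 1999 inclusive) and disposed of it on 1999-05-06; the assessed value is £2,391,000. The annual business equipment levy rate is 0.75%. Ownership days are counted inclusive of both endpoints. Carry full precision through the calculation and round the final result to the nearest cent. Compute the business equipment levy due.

£10,710.37

Days held (1998-10-01 to 1999-05-06): 218 out of 365
Tax = £2,391,000 × 0.75% × 218/365 = £10,710.3699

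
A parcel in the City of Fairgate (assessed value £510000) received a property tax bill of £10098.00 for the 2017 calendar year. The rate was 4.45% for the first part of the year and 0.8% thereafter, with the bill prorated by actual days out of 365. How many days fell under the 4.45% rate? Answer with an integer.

118 days

Let d = days at the first rate; then 365 − d days at the second rate.
£510000 × [4.45%·d + 0.8%·(365−d)] / 365 = £10098.00
Solving gives d = 118, so the new rate took effect on 29 Apr 2017.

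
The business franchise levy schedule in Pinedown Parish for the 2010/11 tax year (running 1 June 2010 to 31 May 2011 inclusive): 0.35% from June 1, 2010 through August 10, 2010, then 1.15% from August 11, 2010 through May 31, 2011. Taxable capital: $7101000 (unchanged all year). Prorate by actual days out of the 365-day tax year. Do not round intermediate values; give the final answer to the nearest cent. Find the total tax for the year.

$70611.18

June 1 – August 10, 2010: 71 days at 0.35% → $7101000 × 0.35% × 71/365 = $4834.5164
August 11, 2010 – May 31, 2011: 294 days at 1.15% → $7101000 × 1.15% × 294/365 = $65776.6603
Total = $70611.1767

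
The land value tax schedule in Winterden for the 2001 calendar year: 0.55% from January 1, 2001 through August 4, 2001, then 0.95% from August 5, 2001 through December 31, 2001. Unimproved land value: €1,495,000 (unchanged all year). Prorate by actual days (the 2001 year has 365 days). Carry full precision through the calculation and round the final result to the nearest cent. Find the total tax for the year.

€10,663.65

January 1 – August 4, 2001: 216 days at 0.55% → €1,495,000 × 0.55% × 216/365 = €4,865.9178
August 5 – December 31, 2001: 149 days at 0.95% → €1,495,000 × 0.95% × 149/365 = €5,797.7329
Total = €10,663.6507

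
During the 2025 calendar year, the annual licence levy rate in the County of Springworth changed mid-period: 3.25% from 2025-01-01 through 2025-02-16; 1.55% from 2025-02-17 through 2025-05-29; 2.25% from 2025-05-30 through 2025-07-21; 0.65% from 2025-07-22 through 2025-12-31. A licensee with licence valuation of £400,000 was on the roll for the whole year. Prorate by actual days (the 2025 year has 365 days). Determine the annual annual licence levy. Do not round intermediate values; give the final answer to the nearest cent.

£5,874.52

2025-01-01 to 2025-02-16: 47 days at 3.25% → £400,000 × 3.25% × 47/365 = £1,673.9726
2025-02-17 to 2025-05-29: 102 days at 1.55% → £400,000 × 1.55% × 102/365 = £1,732.6027
2025-05-30 to 2025-07-21: 53 days at 2.25% → £400,000 × 2.25% × 53/365 = £1,306.8493
2025-07-22 to 2025-12-31: 163 days at 0.65% → £400,000 × 0.65% × 163/365 = £1,161.0959
Total = £5,874.5205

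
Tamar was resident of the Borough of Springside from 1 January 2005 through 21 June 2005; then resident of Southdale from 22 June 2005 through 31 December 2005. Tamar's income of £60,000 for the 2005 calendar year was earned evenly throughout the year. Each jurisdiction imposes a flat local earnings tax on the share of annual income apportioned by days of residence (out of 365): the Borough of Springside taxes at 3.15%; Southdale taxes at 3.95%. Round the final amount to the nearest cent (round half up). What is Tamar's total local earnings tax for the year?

The Borough of Springside, 1 January – 21 June 2005: 172 days → £60,000 × 3.15% × 172/365 = £890.6301
Southdale, 22 June – 31 December 2005: 193 days → £60,000 × 3.95% × 193/365 = £1,253.1781
Total = £2,143.8082

£2,143.81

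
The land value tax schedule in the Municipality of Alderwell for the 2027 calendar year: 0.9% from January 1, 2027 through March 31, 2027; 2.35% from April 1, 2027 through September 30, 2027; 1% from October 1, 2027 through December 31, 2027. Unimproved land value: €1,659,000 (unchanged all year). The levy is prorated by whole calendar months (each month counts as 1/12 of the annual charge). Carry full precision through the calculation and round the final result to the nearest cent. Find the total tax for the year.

€27,373.50

January 1 – March 31, 2027: 3 months at 0.9% → €1,659,000 × 0.9% × 3/12 = €3,732.7500
April 1 – September 30, 2027: 6 months at 2.35% → €1,659,000 × 2.35% × 6/12 = €19,493.2500
October 1 – December 31, 2027: 3 months at 1% → €1,659,000 × 1% × 3/12 = €4,147.5000
Total = €27,373.5000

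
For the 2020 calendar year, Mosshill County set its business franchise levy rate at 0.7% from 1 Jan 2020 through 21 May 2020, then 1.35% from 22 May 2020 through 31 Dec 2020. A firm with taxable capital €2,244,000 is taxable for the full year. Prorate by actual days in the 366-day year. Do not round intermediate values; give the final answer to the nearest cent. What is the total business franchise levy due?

1 Jan – 21 May 2020: 142 days at 0.7% → €2,244,000 × 0.7% × 142/366 = €6,094.3607
22 May – 31 Dec 2020: 224 days at 1.35% → €2,244,000 × 1.35% × 224/366 = €18,540.5902
Total = €24,634.9508

€24,634.95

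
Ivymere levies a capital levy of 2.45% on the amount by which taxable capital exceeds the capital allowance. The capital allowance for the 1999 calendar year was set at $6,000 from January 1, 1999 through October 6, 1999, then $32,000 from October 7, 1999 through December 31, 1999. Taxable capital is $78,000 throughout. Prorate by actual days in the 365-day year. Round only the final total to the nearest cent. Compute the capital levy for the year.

$1,613.91

January 1 – October 6, 1999: 279 days, exemption $6,000 → ($78,000 − $6,000) × 2.45% × 279/365 = $1,348.3726
October 7 – December 31, 1999: 86 days, exemption $32,000 → ($78,000 − $32,000) × 2.45% × 86/365 = $265.5397
Total = $1,613.9123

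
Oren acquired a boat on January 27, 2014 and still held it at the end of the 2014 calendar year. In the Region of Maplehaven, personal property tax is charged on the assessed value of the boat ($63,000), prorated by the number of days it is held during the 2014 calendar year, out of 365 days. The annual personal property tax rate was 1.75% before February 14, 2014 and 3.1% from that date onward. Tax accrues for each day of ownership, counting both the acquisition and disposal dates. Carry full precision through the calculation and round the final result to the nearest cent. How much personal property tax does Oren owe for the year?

January 27 – February 13, 2014: 18 days at 1.75% → $63,000 × 1.75% × 18/365 = $54.3699
February 14 – December 31, 2014: 321 days at 3.1% → $63,000 × 3.1% × 321/365 = $1,717.5699
Total = $1,771.9397

$1,771.94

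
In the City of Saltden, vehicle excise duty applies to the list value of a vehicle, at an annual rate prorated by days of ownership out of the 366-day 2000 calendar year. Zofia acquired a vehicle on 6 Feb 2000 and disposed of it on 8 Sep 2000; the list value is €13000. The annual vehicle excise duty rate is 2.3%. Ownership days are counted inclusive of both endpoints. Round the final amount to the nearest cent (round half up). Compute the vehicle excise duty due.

Days held (6 Feb – 8 Sep 2000): 216 out of 366
Tax = €13000 × 2.3% × 216/366 = €176.4590

€176.46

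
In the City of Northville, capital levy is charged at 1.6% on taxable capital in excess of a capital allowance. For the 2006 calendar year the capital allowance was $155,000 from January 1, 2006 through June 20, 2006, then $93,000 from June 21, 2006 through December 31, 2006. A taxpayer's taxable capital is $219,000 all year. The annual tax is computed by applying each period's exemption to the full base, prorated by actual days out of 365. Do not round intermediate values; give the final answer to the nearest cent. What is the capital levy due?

January 1 – June 20, 2006: 171 days, exemption $155,000 → ($219,000 − $155,000) × 1.6% × 171/365 = $479.7370
June 21 – December 31, 2006: 194 days, exemption $93,000 → ($219,000 − $93,000) × 1.6% × 194/365 = $1,071.5178
Total = $1,551.2548

$1,551.25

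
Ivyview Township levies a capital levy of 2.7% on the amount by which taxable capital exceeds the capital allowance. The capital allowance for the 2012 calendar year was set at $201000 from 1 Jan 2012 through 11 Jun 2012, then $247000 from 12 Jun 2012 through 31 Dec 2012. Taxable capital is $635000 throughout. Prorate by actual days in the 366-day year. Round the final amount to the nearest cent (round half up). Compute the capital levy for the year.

$11029.13

1 Jan – 11 Jun 2012: 163 days, exemption $201000 → ($635000 − $201000) × 2.7% × 163/366 = $5218.6721
12 Jun – 31 Dec 2012: 203 days, exemption $247000 → ($635000 − $247000) × 2.7% × 203/366 = $5810.4590
Total = $11029.1311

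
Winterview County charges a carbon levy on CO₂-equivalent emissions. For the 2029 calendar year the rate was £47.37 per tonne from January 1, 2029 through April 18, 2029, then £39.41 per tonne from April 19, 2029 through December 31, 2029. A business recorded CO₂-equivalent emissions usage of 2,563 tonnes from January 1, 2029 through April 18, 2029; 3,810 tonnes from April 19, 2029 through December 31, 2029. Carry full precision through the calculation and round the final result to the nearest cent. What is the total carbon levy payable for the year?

January 1 – April 18, 2029: 2,563 tonnes at £47.37/tonne → £121,409.31
April 19 – December 31, 2029: 3,810 tonnes at £39.41/tonne → £150,152.10

£271,561.41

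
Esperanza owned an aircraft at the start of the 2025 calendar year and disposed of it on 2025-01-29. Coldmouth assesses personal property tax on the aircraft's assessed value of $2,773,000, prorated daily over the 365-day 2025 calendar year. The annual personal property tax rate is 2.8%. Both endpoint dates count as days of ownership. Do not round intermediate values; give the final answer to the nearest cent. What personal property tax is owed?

Days held (2025-01-01 to 2025-01-29): 29 out of 365
Tax = $2,773,000 × 2.8% × 29/365 = $6,168.9753

$6,168.98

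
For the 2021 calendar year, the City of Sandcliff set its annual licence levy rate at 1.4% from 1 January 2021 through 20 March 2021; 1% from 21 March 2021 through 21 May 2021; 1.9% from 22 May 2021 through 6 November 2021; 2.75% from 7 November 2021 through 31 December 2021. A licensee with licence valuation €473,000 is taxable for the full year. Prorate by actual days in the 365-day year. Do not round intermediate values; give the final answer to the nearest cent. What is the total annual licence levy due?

1 January – 20 March 2021: 79 days at 1.4% → €473,000 × 1.4% × 79/365 = €1,433.2548
21 March – 21 May 2021: 62 days at 1% → €473,000 × 1% × 62/365 = €803.4521
22 May – 6 November 2021: 169 days at 1.9% → €473,000 × 1.9% × 169/365 = €4,161.1041
7 November – 31 December 2021: 55 days at 2.75% → €473,000 × 2.75% × 55/365 = €1,960.0342
Total = €8,357.8452

€8,357.85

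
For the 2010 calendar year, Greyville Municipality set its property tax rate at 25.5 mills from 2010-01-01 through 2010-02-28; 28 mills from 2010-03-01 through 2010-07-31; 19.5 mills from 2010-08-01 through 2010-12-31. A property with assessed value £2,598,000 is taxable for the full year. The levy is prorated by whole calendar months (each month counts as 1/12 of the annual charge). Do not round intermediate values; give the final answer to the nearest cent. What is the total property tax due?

2010-01-01 to 2010-02-28: 2 months at 25.5 mills → £2,598,000 × 2.55% × 2/12 = £11,041.5000
2010-03-01 to 2010-07-31: 5 months at 28 mills → £2,598,000 × 2.8% × 5/12 = £30,310.0000
2010-08-01 to 2010-12-31: 5 months at 19.5 mills → £2,598,000 × 1.95% × 5/12 = £21,108.7500
Total = £62,460.2500

£62,460.25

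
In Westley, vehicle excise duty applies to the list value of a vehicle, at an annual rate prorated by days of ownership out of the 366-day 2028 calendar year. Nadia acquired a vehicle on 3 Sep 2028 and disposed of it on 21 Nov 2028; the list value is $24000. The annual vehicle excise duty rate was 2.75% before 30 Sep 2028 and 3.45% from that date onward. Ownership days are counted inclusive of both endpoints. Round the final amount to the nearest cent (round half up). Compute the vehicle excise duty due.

3 Sep – 29 Sep 2028: 27 days at 2.75% → $24000 × 2.75% × 27/366 = $48.6885
30 Sep – 21 Nov 2028: 53 days at 3.45% → $24000 × 3.45% × 53/366 = $119.9016
Total = $168.5902

$168.59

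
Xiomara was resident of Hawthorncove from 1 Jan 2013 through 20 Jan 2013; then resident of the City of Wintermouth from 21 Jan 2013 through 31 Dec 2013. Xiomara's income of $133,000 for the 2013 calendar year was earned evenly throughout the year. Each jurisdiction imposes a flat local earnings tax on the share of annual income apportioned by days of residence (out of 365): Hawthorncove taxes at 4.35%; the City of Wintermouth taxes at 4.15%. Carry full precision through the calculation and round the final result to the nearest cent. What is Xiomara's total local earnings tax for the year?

$5,534.08

Hawthorncove, 1 Jan – 20 Jan 2013: 20 days → $133,000 × 4.35% × 20/365 = $317.0137
The City of Wintermouth, 21 Jan – 31 Dec 2013: 345 days → $133,000 × 4.15% × 345/365 = $5,217.0616
Total = $5,534.0753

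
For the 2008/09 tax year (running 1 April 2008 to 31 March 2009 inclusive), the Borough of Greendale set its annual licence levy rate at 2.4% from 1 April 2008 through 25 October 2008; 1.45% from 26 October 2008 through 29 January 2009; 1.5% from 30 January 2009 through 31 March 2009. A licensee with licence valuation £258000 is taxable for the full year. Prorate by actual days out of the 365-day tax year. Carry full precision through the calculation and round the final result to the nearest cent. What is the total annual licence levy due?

1 April – 25 October 2008: 208 days at 2.4% → £258000 × 2.4% × 208/365 = £3528.5918
26 October 2008 – 29 January 2009: 96 days at 1.45% → £258000 × 1.45% × 96/365 = £983.9342
30 January – 31 March 2009: 61 days at 1.5% → £258000 × 1.5% × 61/365 = £646.7671
Total = £5159.2932

£5159.29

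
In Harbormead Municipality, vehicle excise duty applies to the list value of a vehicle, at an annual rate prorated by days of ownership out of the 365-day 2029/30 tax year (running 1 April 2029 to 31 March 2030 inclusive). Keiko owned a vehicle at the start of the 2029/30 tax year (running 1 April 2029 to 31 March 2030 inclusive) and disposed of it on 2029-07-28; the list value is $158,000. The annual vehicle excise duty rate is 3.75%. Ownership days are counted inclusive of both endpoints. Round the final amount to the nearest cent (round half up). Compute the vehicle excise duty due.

$1,931.71

Days held (2029-04-01 to 2029-07-28): 119 out of 365
Tax = $158,000 × 3.75% × 119/365 = $1,931.7123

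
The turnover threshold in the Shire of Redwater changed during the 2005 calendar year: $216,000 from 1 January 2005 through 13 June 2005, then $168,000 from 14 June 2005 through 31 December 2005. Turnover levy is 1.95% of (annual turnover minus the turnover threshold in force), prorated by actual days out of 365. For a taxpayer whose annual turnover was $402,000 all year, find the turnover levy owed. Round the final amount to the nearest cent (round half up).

$4,142.44

1 January – 13 June 2005: 164 days, exemption $216,000 → ($402,000 − $216,000) × 1.95% × 164/365 = $1,629.6658
14 June – 31 December 2005: 201 days, exemption $168,000 → ($402,000 − $168,000) × 1.95% × 201/365 = $2,512.7753
Total = $4,142.4411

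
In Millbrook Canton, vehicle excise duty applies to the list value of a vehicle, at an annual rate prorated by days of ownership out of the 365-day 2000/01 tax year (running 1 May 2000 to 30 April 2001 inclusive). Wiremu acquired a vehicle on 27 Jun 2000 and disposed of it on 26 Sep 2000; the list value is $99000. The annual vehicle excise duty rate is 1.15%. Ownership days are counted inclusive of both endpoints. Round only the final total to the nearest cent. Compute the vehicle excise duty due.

Days held (27 Jun – 26 Sep 2000): 92 out of 365
Tax = $99000 × 1.15% × 92/365 = $286.9644

$286.96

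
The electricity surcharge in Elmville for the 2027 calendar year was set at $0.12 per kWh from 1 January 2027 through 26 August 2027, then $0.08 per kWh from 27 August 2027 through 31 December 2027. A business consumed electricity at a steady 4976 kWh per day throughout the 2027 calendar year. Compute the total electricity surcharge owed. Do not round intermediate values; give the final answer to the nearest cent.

1 January – 26 August 2027: 238 days × 4976 kWh/day = 1,184,288 kWh at $0.12/kWh → $142,114.56
27 August – 31 December 2027: 127 days × 4976 kWh/day = 631,952 kWh at $0.08/kWh → $50,556.16

$192,670.72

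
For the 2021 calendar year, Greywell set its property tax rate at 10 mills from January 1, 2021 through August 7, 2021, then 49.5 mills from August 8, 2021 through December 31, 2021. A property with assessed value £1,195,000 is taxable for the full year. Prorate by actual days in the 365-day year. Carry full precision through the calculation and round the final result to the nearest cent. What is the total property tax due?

January 1 – August 7, 2021: 219 days at 10 mills → £1,195,000 × 1% × 219/365 = £7,170.0000
August 8 – December 31, 2021: 146 days at 49.5 mills → £1,195,000 × 4.95% × 146/365 = £23,661.0000
Total = £30,831.0000

£30,831.00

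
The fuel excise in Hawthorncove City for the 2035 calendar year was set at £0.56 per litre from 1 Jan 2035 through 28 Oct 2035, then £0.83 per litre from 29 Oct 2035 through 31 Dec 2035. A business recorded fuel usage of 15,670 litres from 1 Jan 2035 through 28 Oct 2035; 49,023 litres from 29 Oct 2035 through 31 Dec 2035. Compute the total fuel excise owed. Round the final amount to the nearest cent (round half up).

£49464.29

1 Jan – 28 Oct 2035: 15,670 litres at £0.56/litre → £8775.20
29 Oct – 31 Dec 2035: 49,023 litres at £0.83/litre → £40689.09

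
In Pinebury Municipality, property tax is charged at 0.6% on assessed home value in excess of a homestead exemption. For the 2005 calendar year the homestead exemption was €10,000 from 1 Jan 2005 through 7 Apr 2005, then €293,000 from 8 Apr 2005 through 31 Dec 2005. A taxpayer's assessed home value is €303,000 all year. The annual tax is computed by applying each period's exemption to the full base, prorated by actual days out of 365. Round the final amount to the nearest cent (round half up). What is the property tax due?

1 Jan – 7 Apr 2005: 97 days, exemption €10,000 → (€303,000 − €10,000) × 0.6% × 97/365 = €467.1945
8 Apr – 31 Dec 2005: 268 days, exemption €293,000 → (€303,000 − €293,000) × 0.6% × 268/365 = €44.0548
Total = €511.2493

€511.25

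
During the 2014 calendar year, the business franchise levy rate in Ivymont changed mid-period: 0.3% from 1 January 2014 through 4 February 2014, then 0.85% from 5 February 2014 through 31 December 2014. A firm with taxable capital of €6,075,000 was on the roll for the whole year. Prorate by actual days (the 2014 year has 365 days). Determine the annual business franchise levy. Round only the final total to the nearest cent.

€48,433.56

1 January – 4 February 2014: 35 days at 0.3% → €6,075,000 × 0.3% × 35/365 = €1,747.6027
5 February – 31 December 2014: 330 days at 0.85% → €6,075,000 × 0.85% × 330/365 = €46,685.9589
Total = €48,433.5616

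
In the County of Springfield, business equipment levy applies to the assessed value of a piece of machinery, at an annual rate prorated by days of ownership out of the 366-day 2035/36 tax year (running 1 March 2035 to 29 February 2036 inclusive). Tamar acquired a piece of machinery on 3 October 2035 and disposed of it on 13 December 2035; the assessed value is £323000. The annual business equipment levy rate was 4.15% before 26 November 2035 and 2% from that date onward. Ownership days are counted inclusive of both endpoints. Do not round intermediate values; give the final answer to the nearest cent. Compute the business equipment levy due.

£2295.42

3 October – 25 November 2035: 54 days at 4.15% → £323000 × 4.15% × 54/366 = £1977.7131
26 November – 13 December 2035: 18 days at 2% → £323000 × 2% × 18/366 = £317.7049
Total = £2295.4180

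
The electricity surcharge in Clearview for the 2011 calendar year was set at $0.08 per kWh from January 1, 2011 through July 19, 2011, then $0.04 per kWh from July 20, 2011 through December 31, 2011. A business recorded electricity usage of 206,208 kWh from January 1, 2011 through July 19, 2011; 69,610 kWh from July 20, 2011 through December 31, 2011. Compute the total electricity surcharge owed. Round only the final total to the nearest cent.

January 1 – July 19, 2011: 206,208 kWh at $0.08/kWh → $16,496.64
July 20 – December 31, 2011: 69,610 kWh at $0.04/kWh → $2,784.40

$19,281.04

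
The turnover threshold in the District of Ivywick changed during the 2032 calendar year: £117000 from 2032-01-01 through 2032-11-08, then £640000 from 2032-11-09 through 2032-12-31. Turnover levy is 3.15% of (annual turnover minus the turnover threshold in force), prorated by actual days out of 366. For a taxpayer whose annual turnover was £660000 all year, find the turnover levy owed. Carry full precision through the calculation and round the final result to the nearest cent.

£14718.85

2032-01-01 to 2032-11-08: 313 days, exemption £117000 → (£660000 − £117000) × 3.15% × 313/366 = £14627.6189
2032-11-09 to 2032-12-31: 53 days, exemption £640000 → (£660000 − £640000) × 3.15% × 53/366 = £91.2295
Total = £14718.8484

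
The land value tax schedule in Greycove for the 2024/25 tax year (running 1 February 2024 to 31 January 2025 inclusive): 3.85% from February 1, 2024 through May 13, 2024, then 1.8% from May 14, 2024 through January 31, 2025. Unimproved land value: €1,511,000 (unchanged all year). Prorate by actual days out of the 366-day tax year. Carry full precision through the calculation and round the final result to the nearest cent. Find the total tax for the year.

February 1 – May 13, 2024: 103 days at 3.85% → €1,511,000 × 3.85% × 103/366 = €16,371.2309
May 14, 2024 – January 31, 2025: 263 days at 1.8% → €1,511,000 × 1.8% × 263/366 = €19,543.9180
Total = €35,915.1489

€35,915.15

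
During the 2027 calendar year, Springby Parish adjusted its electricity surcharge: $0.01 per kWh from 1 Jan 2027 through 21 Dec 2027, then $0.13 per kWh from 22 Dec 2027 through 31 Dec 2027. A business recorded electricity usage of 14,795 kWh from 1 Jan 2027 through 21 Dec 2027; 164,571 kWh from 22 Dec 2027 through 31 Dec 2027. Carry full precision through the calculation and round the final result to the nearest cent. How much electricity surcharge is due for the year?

1 Jan – 21 Dec 2027: 14,795 kWh at $0.01/kWh → $147.95
22 Dec – 31 Dec 2027: 164,571 kWh at $0.13/kWh → $21,394.23

$21,542.18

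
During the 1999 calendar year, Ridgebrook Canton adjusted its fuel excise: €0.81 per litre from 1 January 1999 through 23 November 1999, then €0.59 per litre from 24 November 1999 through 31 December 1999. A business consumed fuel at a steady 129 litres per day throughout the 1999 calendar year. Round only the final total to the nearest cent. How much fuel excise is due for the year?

€37,060.41

1 January – 23 November 1999: 327 days × 129 litres/day = 42,183 litres at €0.81/litre → €34,168.23
24 November – 31 December 1999: 38 days × 129 litres/day = 4,902 litres at €0.59/litre → €2,892.18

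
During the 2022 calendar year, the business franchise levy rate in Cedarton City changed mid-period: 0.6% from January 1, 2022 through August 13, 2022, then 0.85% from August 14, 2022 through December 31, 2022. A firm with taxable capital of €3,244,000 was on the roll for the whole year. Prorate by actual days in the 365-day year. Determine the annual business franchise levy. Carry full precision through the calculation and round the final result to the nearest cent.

January 1 – August 13, 2022: 225 days at 0.6% → €3,244,000 × 0.6% × 225/365 = €11,998.3562
August 14 – December 31, 2022: 140 days at 0.85% → €3,244,000 × 0.85% × 140/365 = €10,576.3288
Total = €22,574.6849

€22,574.68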